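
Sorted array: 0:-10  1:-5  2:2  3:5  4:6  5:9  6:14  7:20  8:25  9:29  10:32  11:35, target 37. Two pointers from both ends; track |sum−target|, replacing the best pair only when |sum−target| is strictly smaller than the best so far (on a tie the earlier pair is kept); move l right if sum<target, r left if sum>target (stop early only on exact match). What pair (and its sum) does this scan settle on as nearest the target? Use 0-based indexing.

l=0 r=11: -10+35=25 d=12 *, l++
l=1 r=11: -5+35=30 d=7 *, l++
l=2 r=11: 2+35=37 d=0 *, stop

pair (2, 35) with sum 37 (|Δ|=0)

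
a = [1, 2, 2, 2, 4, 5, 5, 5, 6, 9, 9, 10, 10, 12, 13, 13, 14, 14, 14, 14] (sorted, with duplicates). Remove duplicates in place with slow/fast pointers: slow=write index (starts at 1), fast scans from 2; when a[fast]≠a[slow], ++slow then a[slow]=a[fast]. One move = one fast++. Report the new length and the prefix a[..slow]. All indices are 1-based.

slow=1 fast=2: a[fast]=2≠a[slow]=1 write a[2]=2, slow++,fast++
slow=2 fast=3: a[fast]=2=a[slow] dup, fast++
slow=2 fast=4: a[fast]=2=a[slow] dup, fast++
slow=2 fast=5: a[fast]=4≠a[slow]=2 write a[3]=4, slow++,fast++
slow=3 fast=6: a[fast]=5≠a[slow]=4 write a[4]=5, slow++,fast++
slow=4 fast=7: a[fast]=5=a[slow] dup, fast++
slow=4 fast=8: a[fast]=5=a[slow] dup, fast++
slow=4 fast=9: a[fast]=6≠a[slow]=5 write a[5]=6, slow++,fast++
slow=5 fast=10: a[fast]=9≠a[slow]=6 write a[6]=9, slow++,fast++
slow=6 fast=11: a[fast]=9=a[slow] dup, fast++
slow=6 fast=12: a[fast]=10≠a[slow]=9 write a[7]=10, slow++,fast++
slow=7 fast=13: a[fast]=10=a[slow] dup, fast++
slow=7 fast=14: a[fast]=12≠a[slow]=10 write a[8]=12, slow++,fast++
slow=8 fast=15: a[fast]=13≠a[slow]=12 write a[9]=13, slow++,fast++
slow=9 fast=16: a[fast]=13=a[slow] dup, fast++
slow=9 fast=17: a[fast]=14≠a[slow]=13 write a[10]=14, slow++,fast++
slow=10 fast=18: a[fast]=14=a[slow] dup, fast++
slow=10 fast=19: a[fast]=14=a[slow] dup, fast++
slow=10 fast=20: a[fast]=14=a[slow] dup, fast++

length 10; prefix = [1, 2, 4, 5, 6, 9, 10, 12, 13, 14]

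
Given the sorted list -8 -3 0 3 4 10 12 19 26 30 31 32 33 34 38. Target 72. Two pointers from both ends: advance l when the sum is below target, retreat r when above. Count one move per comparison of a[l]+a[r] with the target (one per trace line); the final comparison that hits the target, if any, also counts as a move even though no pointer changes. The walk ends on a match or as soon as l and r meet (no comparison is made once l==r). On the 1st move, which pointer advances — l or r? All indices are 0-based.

l

[0,14] -8+38=30 <72 → l++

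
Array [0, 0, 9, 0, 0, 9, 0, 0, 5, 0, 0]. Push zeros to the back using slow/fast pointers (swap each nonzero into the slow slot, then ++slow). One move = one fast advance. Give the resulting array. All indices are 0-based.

(s=0,f=0) a[fast]=0 → fast++
(s=0,f=1) a[fast]=0 → fast++
(s=0,f=2) a[fast]=9≠0 swap→a[0]=9 → slow++,fast++
(s=1,f=3) a[fast]=0 → fast++
(s=1,f=4) a[fast]=0 → fast++
(s=1,f=5) a[fast]=9≠0 swap→a[1]=9 → slow++,fast++
(s=2,f=6) a[fast]=0 → fast++
(s=2,f=7) a[fast]=0 → fast++
(s=2,f=8) a[fast]=5≠0 swap→a[2]=5 → slow++,fast++
(s=3,f=9) a[fast]=0 → fast++
(s=3,f=10) a[fast]=0 → fast++

[9, 9, 5, 0, 0, 0, 0, 0, 0, 0, 0]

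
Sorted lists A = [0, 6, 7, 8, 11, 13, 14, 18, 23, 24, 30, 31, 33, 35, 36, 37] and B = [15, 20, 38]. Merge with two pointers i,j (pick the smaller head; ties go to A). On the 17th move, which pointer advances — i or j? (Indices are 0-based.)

[i=0,j=0] A[i]=0<=B[j]=15 take 0 → i++
[i=1,j=0] A[i]=6<=B[j]=15 take 6 → i++
[i=2,j=0] A[i]=7<=B[j]=15 take 7 → i++
[i=3,j=0] A[i]=8<=B[j]=15 take 8 → i++
[i=4,j=0] A[i]=11<=B[j]=15 take 11 → i++
[i=5,j=0] A[i]=13<=B[j]=15 take 13 → i++
[i=6,j=0] A[i]=14<=B[j]=15 take 14 → i++
[i=7,j=0] A[i]=18>B[j]=15 take 15 → j++
[i=7,j=1] A[i]=18<=B[j]=20 take 18 → i++
[i=8,j=1] A[i]=23>B[j]=20 take 20 → j++
[i=8,j=2] A[i]=23<=B[j]=38 take 23 → i++
[i=9,j=2] A[i]=24<=B[j]=38 take 24 → i++
[i=10,j=2] A[i]=30<=B[j]=38 take 30 → i++
[i=11,j=2] A[i]=31<=B[j]=38 take 31 → i++
[i=12,j=2] A[i]=33<=B[j]=38 take 33 → i++
[i=13,j=2] A[i]=35<=B[j]=38 take 35 → i++
[i=14,j=2] A[i]=36<=B[j]=38 take 36 → i++

i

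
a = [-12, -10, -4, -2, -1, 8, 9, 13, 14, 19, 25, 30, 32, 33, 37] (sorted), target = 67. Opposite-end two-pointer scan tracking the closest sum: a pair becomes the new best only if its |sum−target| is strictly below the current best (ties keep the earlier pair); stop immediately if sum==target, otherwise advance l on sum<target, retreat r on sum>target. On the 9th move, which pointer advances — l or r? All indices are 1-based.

l

l=1 r=15: -12+37=25 d=42 *, l++
l=2 r=15: -10+37=27 d=40 *, l++
l=3 r=15: -4+37=33 d=34 *, l++
l=4 r=15: -2+37=35 d=32 *, l++
l=5 r=15: -1+37=36 d=31 *, l++
l=6 r=15: 8+37=45 d=22 *, l++
l=7 r=15: 9+37=46 d=21 *, l++
l=8 r=15: 13+37=50 d=17 *, l++
l=9 r=15: 14+37=51 d=16 *, l++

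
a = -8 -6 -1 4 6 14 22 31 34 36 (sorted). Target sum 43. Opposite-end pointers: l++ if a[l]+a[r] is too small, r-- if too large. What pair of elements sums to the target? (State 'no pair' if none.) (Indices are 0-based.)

no pair

l=0 r=9: -8+36=28 <43, l++
l=1 r=9: -6+36=30 <43, l++
l=2 r=9: -1+36=35 <43, l++
l=3 r=9: 4+36=40 <43, l++
l=4 r=9: 6+36=42 <43, l++
l=5 r=9: 14+36=50 >43, r--
l=5 r=8: 14+34=48 >43, r--
l=5 r=7: 14+31=45 >43, r--
l=5 r=6: 14+22=36 <43, l++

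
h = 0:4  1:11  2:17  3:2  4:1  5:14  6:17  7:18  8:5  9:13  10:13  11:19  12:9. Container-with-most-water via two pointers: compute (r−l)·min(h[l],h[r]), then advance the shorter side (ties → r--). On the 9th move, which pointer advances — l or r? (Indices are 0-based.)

l=0 r=12: min(4,9)*12=48 best=48 *, l++
l=1 r=12: min(11,9)*11=99 best=99 *, r--
l=1 r=11: min(11,19)*10=110 best=110 *, l++
l=2 r=11: min(17,19)*9=153 best=153 *, l++
l=3 r=11: min(2,19)*8=16 best=153, l++
l=4 r=11: min(1,19)*7=7 best=153, l++
l=5 r=11: min(14,19)*6=84 best=153, l++
l=6 r=11: min(17,19)*5=85 best=153, l++
l=7 r=11: min(18,19)*4=72 best=153, l++

l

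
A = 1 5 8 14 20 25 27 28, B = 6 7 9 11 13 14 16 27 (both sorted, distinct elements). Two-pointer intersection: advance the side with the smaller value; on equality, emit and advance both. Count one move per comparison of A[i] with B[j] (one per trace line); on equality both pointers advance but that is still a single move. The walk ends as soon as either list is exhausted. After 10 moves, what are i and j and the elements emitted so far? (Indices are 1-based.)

i=1 j=1: 1<6, i++
i=2 j=1: 5<6, i++
i=3 j=1: 8>6, j++
i=3 j=2: 8>7, j++
i=3 j=3: 8<9, i++
i=4 j=3: 14>9, j++
i=4 j=4: 14>11, j++
i=4 j=5: 14>13, j++
i=4 j=6: 14==14 emit, i++,j++
i=5 j=7: 20>16, j++

i=5, j=8, emitted=[14]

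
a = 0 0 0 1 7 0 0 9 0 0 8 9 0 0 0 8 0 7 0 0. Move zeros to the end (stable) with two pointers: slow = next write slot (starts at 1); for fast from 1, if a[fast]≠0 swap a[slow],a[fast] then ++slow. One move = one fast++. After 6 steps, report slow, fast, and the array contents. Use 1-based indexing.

slow=1 fast=1: a[fast]=0, fast++
slow=1 fast=2: a[fast]=0, fast++
slow=1 fast=3: a[fast]=0, fast++
slow=1 fast=4: a[fast]=1≠0 swap→a[1]=1, slow++,fast++
slow=2 fast=5: a[fast]=7≠0 swap→a[2]=7, slow++,fast++
slow=3 fast=6: a[fast]=0, fast++

slow=3, fast=7, a=[1, 7, 0, 0, 0, 0, 0, 9, 0, 0, 8, 9, 0, 0, 0, 8, 0, 7, 0, 0]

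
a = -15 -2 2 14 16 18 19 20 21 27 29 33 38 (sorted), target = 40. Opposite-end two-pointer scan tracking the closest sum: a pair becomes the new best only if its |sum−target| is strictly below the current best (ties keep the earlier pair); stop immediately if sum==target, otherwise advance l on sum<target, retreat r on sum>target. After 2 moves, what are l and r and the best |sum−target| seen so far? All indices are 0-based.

l=2, r=12, best |Δ|=4

l=0 r=12: -15+38=23 d=17 *, l++
l=1 r=12: -2+38=36 d=4 *, l++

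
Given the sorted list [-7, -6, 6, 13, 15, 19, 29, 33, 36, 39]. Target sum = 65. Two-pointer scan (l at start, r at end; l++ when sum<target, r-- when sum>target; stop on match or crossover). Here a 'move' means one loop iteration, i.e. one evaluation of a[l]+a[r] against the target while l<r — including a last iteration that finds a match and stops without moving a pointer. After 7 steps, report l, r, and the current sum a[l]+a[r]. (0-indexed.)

l=6, r=8, sum=65

l=0 r=9: -7+39=32 <65, l++
l=1 r=9: -6+39=33 <65, l++
l=2 r=9: 6+39=45 <65, l++
l=3 r=9: 13+39=52 <65, l++
l=4 r=9: 15+39=54 <65, l++
l=5 r=9: 19+39=58 <65, l++
l=6 r=9: 29+39=68 >65, r--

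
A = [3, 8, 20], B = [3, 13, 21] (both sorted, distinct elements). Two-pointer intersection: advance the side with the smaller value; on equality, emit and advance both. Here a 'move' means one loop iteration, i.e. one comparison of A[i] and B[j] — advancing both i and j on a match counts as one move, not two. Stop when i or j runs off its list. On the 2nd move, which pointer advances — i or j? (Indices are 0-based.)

i=0 j=0: 3==3 emit, i++,j++
i=1 j=1: 8<13, i++

i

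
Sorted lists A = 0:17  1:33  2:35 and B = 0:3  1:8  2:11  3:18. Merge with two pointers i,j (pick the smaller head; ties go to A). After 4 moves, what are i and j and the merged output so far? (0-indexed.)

i=1, j=3, merged so far=[3, 8, 11, 17]

i=0 j=0: A[i]=17>B[j]=3 take 3, j++
i=0 j=1: A[i]=17>B[j]=8 take 8, j++
i=0 j=2: A[i]=17>B[j]=11 take 11, j++
i=0 j=3: A[i]=17<=B[j]=18 take 17, i++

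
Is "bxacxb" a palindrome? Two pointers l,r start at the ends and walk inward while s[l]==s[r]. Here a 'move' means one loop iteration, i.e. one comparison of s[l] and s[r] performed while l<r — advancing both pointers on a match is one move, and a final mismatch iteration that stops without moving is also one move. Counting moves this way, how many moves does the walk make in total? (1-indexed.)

l=1 r=6: 'b'=='b', l++,r--
l=2 r=5: 'x'=='x', l++,r--
l=3 r=4: 'a'!='c', stop

3 moves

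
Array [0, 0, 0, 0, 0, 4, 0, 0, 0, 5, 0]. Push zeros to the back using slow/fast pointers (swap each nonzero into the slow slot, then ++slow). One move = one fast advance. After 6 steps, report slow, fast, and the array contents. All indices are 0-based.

slow=0 fast=0: a[fast]=0, fast++
slow=0 fast=1: a[fast]=0, fast++
slow=0 fast=2: a[fast]=0, fast++
slow=0 fast=3: a[fast]=0, fast++
slow=0 fast=4: a[fast]=0, fast++
slow=0 fast=5: a[fast]=4≠0 swap→a[0]=4, slow++,fast++

slow=1, fast=6, a=[4, 0, 0, 0, 0, 0, 0, 0, 0, 5, 0]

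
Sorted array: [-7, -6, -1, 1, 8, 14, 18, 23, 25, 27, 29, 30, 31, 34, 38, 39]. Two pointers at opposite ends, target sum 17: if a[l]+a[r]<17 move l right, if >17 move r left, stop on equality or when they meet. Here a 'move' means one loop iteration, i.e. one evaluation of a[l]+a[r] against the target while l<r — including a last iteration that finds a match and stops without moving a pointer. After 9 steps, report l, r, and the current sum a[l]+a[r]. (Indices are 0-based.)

l=0 r=15: -7+39=32 >17, r--
l=0 r=14: -7+38=31 >17, r--
l=0 r=13: -7+34=27 >17, r--
l=0 r=12: -7+31=24 >17, r--
l=0 r=11: -7+30=23 >17, r--
l=0 r=10: -7+29=22 >17, r--
l=0 r=9: -7+27=20 >17, r--
l=0 r=8: -7+25=18 >17, r--
l=0 r=7: -7+23=16 <17, l++

l=1, r=7, sum=17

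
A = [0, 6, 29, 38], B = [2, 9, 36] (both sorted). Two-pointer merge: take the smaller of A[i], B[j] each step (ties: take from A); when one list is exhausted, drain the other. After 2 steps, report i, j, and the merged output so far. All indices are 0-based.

i=1, j=1, merged so far=[0, 2]

[i=0,j=0] A[i]=0<=B[j]=2 take 0 → i++
[i=1,j=0] A[i]=6>B[j]=2 take 2 → j++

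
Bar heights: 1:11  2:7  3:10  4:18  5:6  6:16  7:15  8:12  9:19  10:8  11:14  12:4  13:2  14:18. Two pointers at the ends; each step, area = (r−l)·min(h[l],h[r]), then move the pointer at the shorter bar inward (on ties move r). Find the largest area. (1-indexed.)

max area = 180

[1,14] min(11,18)*13=143 best=143 * → l++
[2,14] min(7,18)*12=84 best=143 → l++
[3,14] min(10,18)*11=110 best=143 → l++
[4,14] min(18,18)*10=180 best=180 * → r--
[4,13] min(18,2)*9=18 best=180 → r--
[4,12] min(18,4)*8=32 best=180 → r--
[4,11] min(18,14)*7=98 best=180 → r--
[4,10] min(18,8)*6=48 best=180 → r--
[4,9] min(18,19)*5=90 best=180 → l++
[5,9] min(6,19)*4=24 best=180 → l++
[6,9] min(16,19)*3=48 best=180 → l++
[7,9] min(15,19)*2=30 best=180 → l++
[8,9] min(12,19)*1=12 best=180 → l++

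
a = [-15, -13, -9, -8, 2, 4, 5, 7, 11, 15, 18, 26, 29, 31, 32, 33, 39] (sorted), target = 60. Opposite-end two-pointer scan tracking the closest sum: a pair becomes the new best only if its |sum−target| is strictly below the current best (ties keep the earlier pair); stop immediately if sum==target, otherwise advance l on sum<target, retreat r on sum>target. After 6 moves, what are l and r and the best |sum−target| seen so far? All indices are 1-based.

l=1 r=17: -15+39=24 d=36 *, l++
l=2 r=17: -13+39=26 d=34 *, l++
l=3 r=17: -9+39=30 d=30 *, l++
l=4 r=17: -8+39=31 d=29 *, l++
l=5 r=17: 2+39=41 d=19 *, l++
l=6 r=17: 4+39=43 d=17 *, l++

l=7, r=17, best |Δ|=17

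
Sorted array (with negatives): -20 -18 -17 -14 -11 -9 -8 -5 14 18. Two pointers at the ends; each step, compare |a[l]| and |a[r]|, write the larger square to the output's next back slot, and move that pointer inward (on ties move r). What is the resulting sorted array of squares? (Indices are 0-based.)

[25, 64, 81, 121, 196, 196, 289, 324, 324, 400]

[0,9] |-20|>|18| out[9]=400 → l++
[1,9] |-18|<=|18| out[8]=324 → r--
[1,8] |-18|>|14| out[7]=324 → l++
[2,8] |-17|>|14| out[6]=289 → l++
[3,8] |-14|<=|14| out[5]=196 → r--
[3,7] |-14|>|-5| out[4]=196 → l++
[4,7] |-11|>|-5| out[3]=121 → l++
[5,7] |-9|>|-5| out[2]=81 → l++
[6,7] |-8|>|-5| out[1]=64 → l++
[7,7] |-5|<=|-5| out[0]=25 → r--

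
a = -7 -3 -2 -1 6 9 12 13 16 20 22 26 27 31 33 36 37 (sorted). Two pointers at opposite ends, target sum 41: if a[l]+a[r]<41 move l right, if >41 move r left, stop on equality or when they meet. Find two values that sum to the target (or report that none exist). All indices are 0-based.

no pair

l=0 r=16: -7+37=30 <41, l++
l=1 r=16: -3+37=34 <41, l++
l=2 r=16: -2+37=35 <41, l++
l=3 r=16: -1+37=36 <41, l++
l=4 r=16: 6+37=43 >41, r--
l=4 r=15: 6+36=42 >41, r--
l=4 r=14: 6+33=39 <41, l++
l=5 r=14: 9+33=42 >41, r--
l=5 r=13: 9+31=40 <41, l++
l=6 r=13: 12+31=43 >41, r--
l=6 r=12: 12+27=39 <41, l++
l=7 r=12: 13+27=40 <41, l++
l=8 r=12: 16+27=43 >41, r--
l=8 r=11: 16+26=42 >41, r--
l=8 r=10: 16+22=38 <41, l++
l=9 r=10: 20+22=42 >41, r--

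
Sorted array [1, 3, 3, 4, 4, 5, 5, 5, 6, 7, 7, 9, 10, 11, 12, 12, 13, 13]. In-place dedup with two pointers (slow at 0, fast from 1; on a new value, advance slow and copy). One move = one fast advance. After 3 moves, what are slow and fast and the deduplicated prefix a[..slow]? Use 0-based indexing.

slow=2, fast=4, prefix=[1, 3, 4]

(s=0,f=1) a[fast]=3≠a[slow]=1 write a[1]=3 → slow++,fast++
(s=1,f=2) a[fast]=3=a[slow] dup → fast++
(s=1,f=3) a[fast]=4≠a[slow]=3 write a[2]=4 → slow++,fast++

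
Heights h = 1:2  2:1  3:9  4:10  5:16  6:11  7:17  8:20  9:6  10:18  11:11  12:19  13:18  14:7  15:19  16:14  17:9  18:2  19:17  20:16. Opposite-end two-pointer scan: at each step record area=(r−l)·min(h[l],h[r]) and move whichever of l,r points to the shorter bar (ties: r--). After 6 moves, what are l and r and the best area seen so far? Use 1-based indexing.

l=1 r=20: min(2,16)*19=38 best=38 *, l++
l=2 r=20: min(1,16)*18=18 best=38, l++
l=3 r=20: min(9,16)*17=153 best=153 *, l++
l=4 r=20: min(10,16)*16=160 best=160 *, l++
l=5 r=20: min(16,16)*15=240 best=240 *, r--
l=5 r=19: min(16,17)*14=224 best=240, l++

l=6, r=19, best area=240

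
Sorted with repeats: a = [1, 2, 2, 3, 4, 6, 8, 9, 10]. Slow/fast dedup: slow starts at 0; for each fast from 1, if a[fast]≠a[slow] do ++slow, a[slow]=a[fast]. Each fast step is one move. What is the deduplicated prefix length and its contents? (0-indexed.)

slow=0 fast=1: a[fast]=2≠a[slow]=1 write a[1]=2, slow++,fast++
slow=1 fast=2: a[fast]=2=a[slow] dup, fast++
slow=1 fast=3: a[fast]=3≠a[slow]=2 write a[2]=3, slow++,fast++
slow=2 fast=4: a[fast]=4≠a[slow]=3 write a[3]=4, slow++,fast++
slow=3 fast=5: a[fast]=6≠a[slow]=4 write a[4]=6, slow++,fast++
slow=4 fast=6: a[fast]=8≠a[slow]=6 write a[5]=8, slow++,fast++
slow=5 fast=7: a[fast]=9≠a[slow]=8 write a[6]=9, slow++,fast++
slow=6 fast=8: a[fast]=10≠a[slow]=9 write a[7]=10, slow++,fast++

length 8; prefix = [1, 2, 3, 4, 6, 8, 9, 10]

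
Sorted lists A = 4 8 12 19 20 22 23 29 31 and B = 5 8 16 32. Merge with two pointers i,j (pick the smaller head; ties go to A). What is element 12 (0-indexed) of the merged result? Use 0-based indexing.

merged[12] = 32

[i=0,j=0] A[i]=4<=B[j]=5 take 4 → i++
[i=1,j=0] A[i]=8>B[j]=5 take 5 → j++
[i=1,j=1] A[i]=8<=B[j]=8 take 8 → i++
[i=2,j=1] A[i]=12>B[j]=8 take 8 → j++
[i=2,j=2] A[i]=12<=B[j]=16 take 12 → i++
[i=3,j=2] A[i]=19>B[j]=16 take 16 → j++
[i=3,j=3] A[i]=19<=B[j]=32 take 19 → i++
[i=4,j=3] A[i]=20<=B[j]=32 take 20 → i++
[i=5,j=3] A[i]=22<=B[j]=32 take 22 → i++
[i=6,j=3] A[i]=23<=B[j]=32 take 23 → i++
[i=7,j=3] A[i]=29<=B[j]=32 take 29 → i++
[i=8,j=3] A[i]=31<=B[j]=32 take 31 → i++
[i=9,j=3] A done, take B[j]=32 → j++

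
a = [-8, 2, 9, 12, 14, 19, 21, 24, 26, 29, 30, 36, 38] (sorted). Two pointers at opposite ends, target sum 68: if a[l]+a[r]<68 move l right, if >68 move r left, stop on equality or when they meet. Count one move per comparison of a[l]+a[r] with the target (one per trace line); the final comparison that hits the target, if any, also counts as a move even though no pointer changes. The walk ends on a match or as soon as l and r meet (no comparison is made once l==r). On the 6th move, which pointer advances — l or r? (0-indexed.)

l

l=0 r=12: -8+38=30 <68, l++
l=1 r=12: 2+38=40 <68, l++
l=2 r=12: 9+38=47 <68, l++
l=3 r=12: 12+38=50 <68, l++
l=4 r=12: 14+38=52 <68, l++
l=5 r=12: 19+38=57 <68, l++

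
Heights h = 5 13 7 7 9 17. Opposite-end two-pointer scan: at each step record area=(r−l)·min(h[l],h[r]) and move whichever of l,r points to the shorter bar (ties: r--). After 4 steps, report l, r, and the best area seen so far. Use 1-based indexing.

l=5, r=6, best area=52

l=1 r=6: min(5,17)*5=25 best=25 *, l++
l=2 r=6: min(13,17)*4=52 best=52 *, l++
l=3 r=6: min(7,17)*3=21 best=52, l++
l=4 r=6: min(7,17)*2=14 best=52, l++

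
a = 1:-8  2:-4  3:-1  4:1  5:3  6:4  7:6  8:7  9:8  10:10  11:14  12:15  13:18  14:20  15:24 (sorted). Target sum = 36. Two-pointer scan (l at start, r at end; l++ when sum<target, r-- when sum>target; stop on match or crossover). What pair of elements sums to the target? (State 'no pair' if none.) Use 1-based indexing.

no pair

l=1 r=15: -8+24=16 <36, l++
l=2 r=15: -4+24=20 <36, l++
l=3 r=15: -1+24=23 <36, l++
l=4 r=15: 1+24=25 <36, l++
l=5 r=15: 3+24=27 <36, l++
l=6 r=15: 4+24=28 <36, l++
l=7 r=15: 6+24=30 <36, l++
l=8 r=15: 7+24=31 <36, l++
l=9 r=15: 8+24=32 <36, l++
l=10 r=15: 10+24=34 <36, l++
l=11 r=15: 14+24=38 >36, r--
l=11 r=14: 14+20=34 <36, l++
l=12 r=14: 15+20=35 <36, l++
l=13 r=14: 18+20=38 >36, r--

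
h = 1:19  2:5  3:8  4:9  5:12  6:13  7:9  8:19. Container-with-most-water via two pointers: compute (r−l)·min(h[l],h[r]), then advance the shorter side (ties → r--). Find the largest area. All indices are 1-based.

max area = 133

[1,8] min(19,19)*7=133 best=133 * → r--
[1,7] min(19,9)*6=54 best=133 → r--
[1,6] min(19,13)*5=65 best=133 → r--
[1,5] min(19,12)*4=48 best=133 → r--
[1,4] min(19,9)*3=27 best=133 → r--
[1,3] min(19,8)*2=16 best=133 → r--
[1,2] min(19,5)*1=5 best=133 → r--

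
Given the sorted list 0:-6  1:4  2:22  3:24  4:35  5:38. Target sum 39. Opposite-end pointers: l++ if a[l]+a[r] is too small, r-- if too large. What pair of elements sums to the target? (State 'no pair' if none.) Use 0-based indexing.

(4, 35)

[0,5] -6+38=32 <39 → l++
[1,5] 4+38=42 >39 → r--
[1,4] 4+35=39 → found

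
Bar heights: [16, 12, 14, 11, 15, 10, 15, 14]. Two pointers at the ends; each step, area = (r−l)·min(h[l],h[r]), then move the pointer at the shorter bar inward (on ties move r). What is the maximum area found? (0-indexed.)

max area = 98

[0,7] min(16,14)*7=98 best=98 * → r--
[0,6] min(16,15)*6=90 best=98 → r--
[0,5] min(16,10)*5=50 best=98 → r--
[0,4] min(16,15)*4=60 best=98 → r--
[0,3] min(16,11)*3=33 best=98 → r--
[0,2] min(16,14)*2=28 best=98 → r--
[0,1] min(16,12)*1=12 best=98 → r--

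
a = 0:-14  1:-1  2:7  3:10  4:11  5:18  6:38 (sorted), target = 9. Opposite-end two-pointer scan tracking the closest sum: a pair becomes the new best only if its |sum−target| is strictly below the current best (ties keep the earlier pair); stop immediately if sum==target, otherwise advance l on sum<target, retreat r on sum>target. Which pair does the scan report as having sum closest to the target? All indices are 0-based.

l=0 r=6: -14+38=24 d=15 *, r--
l=0 r=5: -14+18=4 d=5 *, l++
l=1 r=5: -1+18=17 d=8, r--
l=1 r=4: -1+11=10 d=1 *, r--
l=1 r=3: -1+10=9 d=0 *, stop

pair (-1, 10) with sum 9 (|Δ|=0)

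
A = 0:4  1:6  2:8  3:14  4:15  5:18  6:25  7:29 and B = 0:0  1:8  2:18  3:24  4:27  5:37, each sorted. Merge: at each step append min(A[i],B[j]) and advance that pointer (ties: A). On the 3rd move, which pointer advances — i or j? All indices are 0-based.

[i=0,j=0] A[i]=4>B[j]=0 take 0 → j++
[i=0,j=1] A[i]=4<=B[j]=8 take 4 → i++
[i=1,j=1] A[i]=6<=B[j]=8 take 6 → i++

i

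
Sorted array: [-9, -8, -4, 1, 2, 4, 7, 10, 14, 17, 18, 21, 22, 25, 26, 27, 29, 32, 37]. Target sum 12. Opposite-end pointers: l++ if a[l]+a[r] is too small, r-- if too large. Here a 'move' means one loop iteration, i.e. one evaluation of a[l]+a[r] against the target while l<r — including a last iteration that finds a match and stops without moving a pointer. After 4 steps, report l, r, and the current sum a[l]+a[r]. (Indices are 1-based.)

l=1, r=15, sum=17

l=1 r=19: -9+37=28 >12, r--
l=1 r=18: -9+32=23 >12, r--
l=1 r=17: -9+29=20 >12, r--
l=1 r=16: -9+27=18 >12, r--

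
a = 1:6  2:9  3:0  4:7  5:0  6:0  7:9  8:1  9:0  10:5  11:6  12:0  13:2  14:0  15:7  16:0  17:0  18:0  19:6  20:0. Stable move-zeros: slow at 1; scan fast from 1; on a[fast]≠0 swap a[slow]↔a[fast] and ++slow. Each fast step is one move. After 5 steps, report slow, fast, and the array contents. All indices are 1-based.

slow=4, fast=6, a=[6, 9, 7, 0, 0, 0, 9, 1, 0, 5, 6, 0, 2, 0, 7, 0, 0, 0, 6, 0]

(s=1,f=1) a[fast]=6≠0 swap→a[1]=6 → slow++,fast++
(s=2,f=2) a[fast]=9≠0 swap→a[2]=9 → slow++,fast++
(s=3,f=3) a[fast]=0 → fast++
(s=3,f=4) a[fast]=7≠0 swap→a[3]=7 → slow++,fast++
(s=4,f=5) a[fast]=0 → fast++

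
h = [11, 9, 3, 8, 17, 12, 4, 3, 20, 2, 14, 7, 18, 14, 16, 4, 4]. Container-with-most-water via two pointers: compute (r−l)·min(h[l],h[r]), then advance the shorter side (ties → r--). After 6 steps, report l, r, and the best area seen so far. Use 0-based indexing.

l=0 r=16: min(11,4)*16=64 best=64 *, r--
l=0 r=15: min(11,4)*15=60 best=64, r--
l=0 r=14: min(11,16)*14=154 best=154 *, l++
l=1 r=14: min(9,16)*13=117 best=154, l++
l=2 r=14: min(3,16)*12=36 best=154, l++
l=3 r=14: min(8,16)*11=88 best=154, l++

l=4, r=14, best area=154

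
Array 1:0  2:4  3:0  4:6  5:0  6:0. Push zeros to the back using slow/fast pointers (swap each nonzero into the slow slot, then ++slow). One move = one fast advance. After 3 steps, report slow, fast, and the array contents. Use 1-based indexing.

slow=2, fast=4, a=[4, 0, 0, 6, 0, 0]

(s=1,f=1) a[fast]=0 → fast++
(s=1,f=2) a[fast]=4≠0 swap→a[1]=4 → slow++,fast++
(s=2,f=3) a[fast]=0 → fast++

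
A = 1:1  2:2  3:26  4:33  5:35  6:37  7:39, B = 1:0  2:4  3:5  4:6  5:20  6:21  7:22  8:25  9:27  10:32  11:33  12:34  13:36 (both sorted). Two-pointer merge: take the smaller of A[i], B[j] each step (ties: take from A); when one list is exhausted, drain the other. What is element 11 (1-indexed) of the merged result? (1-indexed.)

merged[11] = 26

i=1 j=1: A[i]=1>B[j]=0 take 0, j++
i=1 j=2: A[i]=1<=B[j]=4 take 1, i++
i=2 j=2: A[i]=2<=B[j]=4 take 2, i++
i=3 j=2: A[i]=26>B[j]=4 take 4, j++
i=3 j=3: A[i]=26>B[j]=5 take 5, j++
i=3 j=4: A[i]=26>B[j]=6 take 6, j++
i=3 j=5: A[i]=26>B[j]=20 take 20, j++
i=3 j=6: A[i]=26>B[j]=21 take 21, j++
i=3 j=7: A[i]=26>B[j]=22 take 22, j++
i=3 j=8: A[i]=26>B[j]=25 take 25, j++
i=3 j=9: A[i]=26<=B[j]=27 take 26, i++
i=4 j=9: A[i]=33>B[j]=27 take 27, j++
i=4 j=10: A[i]=33>B[j]=32 take 32, j++
i=4 j=11: A[i]=33<=B[j]=33 take 33, i++
i=5 j=11: A[i]=35>B[j]=33 take 33, j++
i=5 j=12: A[i]=35>B[j]=34 take 34, j++
i=5 j=13: A[i]=35<=B[j]=36 take 35, i++
i=6 j=13: A[i]=37>B[j]=36 take 36, j++
i=6 j=14: B done, take A[i]=37, i++
i=7 j=14: B done, take A[i]=39, i++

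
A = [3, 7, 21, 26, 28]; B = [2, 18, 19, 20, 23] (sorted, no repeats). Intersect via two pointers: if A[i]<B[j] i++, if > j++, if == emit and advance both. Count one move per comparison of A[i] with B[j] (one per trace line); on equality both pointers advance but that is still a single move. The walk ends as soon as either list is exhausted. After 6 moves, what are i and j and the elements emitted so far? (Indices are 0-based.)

i=0 j=0: 3>2, j++
i=0 j=1: 3<18, i++
i=1 j=1: 7<18, i++
i=2 j=1: 21>18, j++
i=2 j=2: 21>19, j++
i=2 j=3: 21>20, j++

i=2, j=4, emitted=[]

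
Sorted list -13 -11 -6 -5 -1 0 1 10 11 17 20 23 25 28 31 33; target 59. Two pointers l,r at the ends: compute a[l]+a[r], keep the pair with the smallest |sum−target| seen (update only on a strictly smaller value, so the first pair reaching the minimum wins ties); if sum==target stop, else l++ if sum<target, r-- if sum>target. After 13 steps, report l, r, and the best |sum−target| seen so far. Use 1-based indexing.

l=14, r=16, best |Δ|=1

[1,16] -13+33=20 d=39 * → l++
[2,16] -11+33=22 d=37 * → l++
[3,16] -6+33=27 d=32 * → l++
[4,16] -5+33=28 d=31 * → l++
[5,16] -1+33=32 d=27 * → l++
[6,16] 0+33=33 d=26 * → l++
[7,16] 1+33=34 d=25 * → l++
[8,16] 10+33=43 d=16 * → l++
[9,16] 11+33=44 d=15 * → l++
[10,16] 17+33=50 d=9 * → l++
[11,16] 20+33=53 d=6 * → l++
[12,16] 23+33=56 d=3 * → l++
[13,16] 25+33=58 d=1 * → l++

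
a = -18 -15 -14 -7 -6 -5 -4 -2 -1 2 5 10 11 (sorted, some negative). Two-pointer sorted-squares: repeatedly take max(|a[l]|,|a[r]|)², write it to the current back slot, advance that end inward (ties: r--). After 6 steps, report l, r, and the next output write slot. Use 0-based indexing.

l=0 r=12: |-18|>|11| out[12]=324, l++
l=1 r=12: |-15|>|11| out[11]=225, l++
l=2 r=12: |-14|>|11| out[10]=196, l++
l=3 r=12: |-7|<=|11| out[9]=121, r--
l=3 r=11: |-7|<=|10| out[8]=100, r--
l=3 r=10: |-7|>|5| out[7]=49, l++

l=4, r=10, next write slot=6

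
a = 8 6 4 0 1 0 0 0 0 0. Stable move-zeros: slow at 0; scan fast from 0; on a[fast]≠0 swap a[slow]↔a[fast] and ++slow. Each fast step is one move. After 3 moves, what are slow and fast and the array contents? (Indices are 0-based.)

slow=0 fast=0: a[fast]=8≠0 swap→a[0]=8, slow++,fast++
slow=1 fast=1: a[fast]=6≠0 swap→a[1]=6, slow++,fast++
slow=2 fast=2: a[fast]=4≠0 swap→a[2]=4, slow++,fast++

slow=3, fast=3, a=[8, 6, 4, 0, 1, 0, 0, 0, 0, 0]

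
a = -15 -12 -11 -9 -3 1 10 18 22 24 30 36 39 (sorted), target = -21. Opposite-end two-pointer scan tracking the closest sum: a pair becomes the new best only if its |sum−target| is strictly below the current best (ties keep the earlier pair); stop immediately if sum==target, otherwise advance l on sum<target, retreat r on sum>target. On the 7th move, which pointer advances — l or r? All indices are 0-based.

l=0 r=12: -15+39=24 d=45 *, r--
l=0 r=11: -15+36=21 d=42 *, r--
l=0 r=10: -15+30=15 d=36 *, r--
l=0 r=9: -15+24=9 d=30 *, r--
l=0 r=8: -15+22=7 d=28 *, r--
l=0 r=7: -15+18=3 d=24 *, r--
l=0 r=6: -15+10=-5 d=16 *, r--

r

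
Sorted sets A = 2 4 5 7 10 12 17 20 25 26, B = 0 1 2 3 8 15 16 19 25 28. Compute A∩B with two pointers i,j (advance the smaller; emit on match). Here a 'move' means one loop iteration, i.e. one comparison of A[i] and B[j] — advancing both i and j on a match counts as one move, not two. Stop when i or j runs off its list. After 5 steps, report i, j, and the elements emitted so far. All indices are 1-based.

i=3, j=5, emitted=[2]

[i=1,j=1] 2>0 → j++
[i=1,j=2] 2>1 → j++
[i=1,j=3] 2==2 emit → i++,j++
[i=2,j=4] 4>3 → j++
[i=2,j=5] 4<8 → i++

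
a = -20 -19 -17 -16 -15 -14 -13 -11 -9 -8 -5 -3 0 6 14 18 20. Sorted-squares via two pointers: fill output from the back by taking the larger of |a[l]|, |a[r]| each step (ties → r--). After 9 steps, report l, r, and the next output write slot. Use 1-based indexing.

l=1 r=17: |-20|<=|20| out[17]=400, r--
l=1 r=16: |-20|>|18| out[16]=400, l++
l=2 r=16: |-19|>|18| out[15]=361, l++
l=3 r=16: |-17|<=|18| out[14]=324, r--
l=3 r=15: |-17|>|14| out[13]=289, l++
l=4 r=15: |-16|>|14| out[12]=256, l++
l=5 r=15: |-15|>|14| out[11]=225, l++
l=6 r=15: |-14|<=|14| out[10]=196, r--
l=6 r=14: |-14|>|6| out[9]=196, l++

l=7, r=14, next write slot=8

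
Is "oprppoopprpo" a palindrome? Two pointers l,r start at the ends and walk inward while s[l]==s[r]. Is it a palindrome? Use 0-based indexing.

[0,11] 'o'=='o' → l++,r--
[1,10] 'p'=='p' → l++,r--
[2,9] 'r'=='r' → l++,r--
[3,8] 'p'=='p' → l++,r--
[4,7] 'p'=='p' → l++,r--
[5,6] 'o'=='o' → l++,r--

palindrome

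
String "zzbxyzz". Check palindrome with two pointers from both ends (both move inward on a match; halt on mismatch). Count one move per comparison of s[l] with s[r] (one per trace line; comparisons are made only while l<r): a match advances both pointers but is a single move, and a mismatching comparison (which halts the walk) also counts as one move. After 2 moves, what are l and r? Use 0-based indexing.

l=2, r=4

l=0 r=6: 'z'=='z', l++,r--
l=1 r=5: 'z'=='z', l++,r--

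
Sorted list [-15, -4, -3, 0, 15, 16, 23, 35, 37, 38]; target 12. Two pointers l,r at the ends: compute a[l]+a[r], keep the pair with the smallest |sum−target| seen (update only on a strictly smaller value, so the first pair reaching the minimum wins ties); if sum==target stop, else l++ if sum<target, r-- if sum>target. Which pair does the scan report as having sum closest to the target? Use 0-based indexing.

pair (-4, 16) with sum 12 (|Δ|=0)

[0,9] -15+38=23 d=11 * → r--
[0,8] -15+37=22 d=10 * → r--
[0,7] -15+35=20 d=8 * → r--
[0,6] -15+23=8 d=4 * → l++
[1,6] -4+23=19 d=7 → r--
[1,5] -4+16=12 d=0 * → stop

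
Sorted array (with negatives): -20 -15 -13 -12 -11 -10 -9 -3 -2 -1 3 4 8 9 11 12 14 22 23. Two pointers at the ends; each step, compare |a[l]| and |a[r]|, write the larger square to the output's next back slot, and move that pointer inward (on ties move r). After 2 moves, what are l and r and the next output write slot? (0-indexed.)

l=0, r=16, next write slot=16

l=0 r=18: |-20|<=|23| out[18]=529, r--
l=0 r=17: |-20|<=|22| out[17]=484, r--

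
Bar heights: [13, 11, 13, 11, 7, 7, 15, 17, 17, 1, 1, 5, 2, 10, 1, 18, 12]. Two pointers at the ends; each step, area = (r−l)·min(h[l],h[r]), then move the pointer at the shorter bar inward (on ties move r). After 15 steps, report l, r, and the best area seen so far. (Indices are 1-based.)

l=1 r=17: min(13,12)*16=192 best=192 *, r--
l=1 r=16: min(13,18)*15=195 best=195 *, l++
l=2 r=16: min(11,18)*14=154 best=195, l++
l=3 r=16: min(13,18)*13=169 best=195, l++
l=4 r=16: min(11,18)*12=132 best=195, l++
l=5 r=16: min(7,18)*11=77 best=195, l++
l=6 r=16: min(7,18)*10=70 best=195, l++
l=7 r=16: min(15,18)*9=135 best=195, l++
l=8 r=16: min(17,18)*8=136 best=195, l++
l=9 r=16: min(17,18)*7=119 best=195, l++
l=10 r=16: min(1,18)*6=6 best=195, l++
l=11 r=16: min(1,18)*5=5 best=195, l++
l=12 r=16: min(5,18)*4=20 best=195, l++
l=13 r=16: min(2,18)*3=6 best=195, l++
l=14 r=16: min(10,18)*2=20 best=195, l++

l=15, r=16, best area=195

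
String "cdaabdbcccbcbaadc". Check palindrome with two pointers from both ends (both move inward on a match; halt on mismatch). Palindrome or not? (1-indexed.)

not a palindrome (mismatch at 6,12)

l=1 r=17: 'c'=='c', l++,r--
l=2 r=16: 'd'=='d', l++,r--
l=3 r=15: 'a'=='a', l++,r--
l=4 r=14: 'a'=='a', l++,r--
l=5 r=13: 'b'=='b', l++,r--
l=6 r=12: 'd'!='c', stop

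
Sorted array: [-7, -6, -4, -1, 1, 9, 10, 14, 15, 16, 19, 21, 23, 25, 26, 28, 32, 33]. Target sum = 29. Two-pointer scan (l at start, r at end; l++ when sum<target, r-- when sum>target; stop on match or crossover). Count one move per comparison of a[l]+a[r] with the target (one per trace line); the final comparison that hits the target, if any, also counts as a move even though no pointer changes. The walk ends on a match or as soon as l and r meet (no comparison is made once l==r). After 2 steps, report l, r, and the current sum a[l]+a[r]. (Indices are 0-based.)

[0,17] -7+33=26 <29 → l++
[1,17] -6+33=27 <29 → l++

l=2, r=17, sum=29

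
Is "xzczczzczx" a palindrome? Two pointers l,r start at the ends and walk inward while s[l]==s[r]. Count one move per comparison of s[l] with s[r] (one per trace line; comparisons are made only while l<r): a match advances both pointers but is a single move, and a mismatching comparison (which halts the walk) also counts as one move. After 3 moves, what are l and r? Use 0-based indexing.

l=3, r=6

[0,9] 'x'=='x' → l++,r--
[1,8] 'z'=='z' → l++,r--
[2,7] 'c'=='c' → l++,r--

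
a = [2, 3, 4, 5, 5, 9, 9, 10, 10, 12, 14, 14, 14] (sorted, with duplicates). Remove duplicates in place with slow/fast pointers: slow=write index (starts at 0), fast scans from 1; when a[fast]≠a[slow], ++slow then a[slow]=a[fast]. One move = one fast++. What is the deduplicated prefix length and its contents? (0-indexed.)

length 8; prefix = [2, 3, 4, 5, 9, 10, 12, 14]

slow=0 fast=1: a[fast]=3≠a[slow]=2 write a[1]=3, slow++,fast++
slow=1 fast=2: a[fast]=4≠a[slow]=3 write a[2]=4, slow++,fast++
slow=2 fast=3: a[fast]=5≠a[slow]=4 write a[3]=5, slow++,fast++
slow=3 fast=4: a[fast]=5=a[slow] dup, fast++
slow=3 fast=5: a[fast]=9≠a[slow]=5 write a[4]=9, slow++,fast++
slow=4 fast=6: a[fast]=9=a[slow] dup, fast++
slow=4 fast=7: a[fast]=10≠a[slow]=9 write a[5]=10, slow++,fast++
slow=5 fast=8: a[fast]=10=a[slow] dup, fast++
slow=5 fast=9: a[fast]=12≠a[slow]=10 write a[6]=12, slow++,fast++
slow=6 fast=10: a[fast]=14≠a[slow]=12 write a[7]=14, slow++,fast++
slow=7 fast=11: a[fast]=14=a[slow] dup, fast++
slow=7 fast=12: a[fast]=14=a[slow] dup, fast++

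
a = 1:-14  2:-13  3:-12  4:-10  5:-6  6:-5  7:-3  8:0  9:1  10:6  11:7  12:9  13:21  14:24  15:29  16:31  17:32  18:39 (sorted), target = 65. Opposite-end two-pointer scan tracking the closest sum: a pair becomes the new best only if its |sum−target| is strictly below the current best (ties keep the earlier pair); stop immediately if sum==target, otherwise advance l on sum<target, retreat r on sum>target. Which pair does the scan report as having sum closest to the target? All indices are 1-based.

pair (24, 39) with sum 63 (|Δ|=2)

[1,18] -14+39=25 d=40 * → l++
[2,18] -13+39=26 d=39 * → l++
[3,18] -12+39=27 d=38 * → l++
[4,18] -10+39=29 d=36 * → l++
[5,18] -6+39=33 d=32 * → l++
[6,18] -5+39=34 d=31 * → l++
[7,18] -3+39=36 d=29 * → l++
[8,18] 0+39=39 d=26 * → l++
[9,18] 1+39=40 d=25 * → l++
[10,18] 6+39=45 d=20 * → l++
[11,18] 7+39=46 d=19 * → l++
[12,18] 9+39=48 d=17 * → l++
[13,18] 21+39=60 d=5 * → l++
[14,18] 24+39=63 d=2 * → l++
[15,18] 29+39=68 d=3 → r--
[15,17] 29+32=61 d=4 → l++
[16,17] 31+32=63 d=2 → l++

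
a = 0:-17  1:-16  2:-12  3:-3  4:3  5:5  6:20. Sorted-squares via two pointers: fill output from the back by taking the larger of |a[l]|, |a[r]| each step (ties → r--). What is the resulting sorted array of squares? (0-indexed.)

[9, 9, 25, 144, 256, 289, 400]

l=0 r=6: |-17|<=|20| out[6]=400, r--
l=0 r=5: |-17|>|5| out[5]=289, l++
l=1 r=5: |-16|>|5| out[4]=256, l++
l=2 r=5: |-12|>|5| out[3]=144, l++
l=3 r=5: |-3|<=|5| out[2]=25, r--
l=3 r=4: |-3|<=|3| out[1]=9, r--
l=3 r=3: |-3|<=|-3| out[0]=9, r--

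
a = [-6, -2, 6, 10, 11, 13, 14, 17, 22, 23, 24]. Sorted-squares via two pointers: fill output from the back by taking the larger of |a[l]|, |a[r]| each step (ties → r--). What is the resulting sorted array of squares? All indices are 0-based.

[4, 36, 36, 100, 121, 169, 196, 289, 484, 529, 576]

[0,10] |-6|<=|24| out[10]=576 → r--
[0,9] |-6|<=|23| out[9]=529 → r--
[0,8] |-6|<=|22| out[8]=484 → r--
[0,7] |-6|<=|17| out[7]=289 → r--
[0,6] |-6|<=|14| out[6]=196 → r--
[0,5] |-6|<=|13| out[5]=169 → r--
[0,4] |-6|<=|11| out[4]=121 → r--
[0,3] |-6|<=|10| out[3]=100 → r--
[0,2] |-6|<=|6| out[2]=36 → r--
[0,1] |-6|>|-2| out[1]=36 → l++
[1,1] |-2|<=|-2| out[0]=4 → r--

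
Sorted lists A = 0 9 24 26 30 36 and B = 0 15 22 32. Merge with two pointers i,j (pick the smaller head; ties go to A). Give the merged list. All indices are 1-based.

[0, 0, 9, 15, 22, 24, 26, 30, 32, 36]

[i=1,j=1] A[i]=0<=B[j]=0 take 0 → i++
[i=2,j=1] A[i]=9>B[j]=0 take 0 → j++
[i=2,j=2] A[i]=9<=B[j]=15 take 9 → i++
[i=3,j=2] A[i]=24>B[j]=15 take 15 → j++
[i=3,j=3] A[i]=24>B[j]=22 take 22 → j++
[i=3,j=4] A[i]=24<=B[j]=32 take 24 → i++
[i=4,j=4] A[i]=26<=B[j]=32 take 26 → i++
[i=5,j=4] A[i]=30<=B[j]=32 take 30 → i++
[i=6,j=4] A[i]=36>B[j]=32 take 32 → j++
[i=6,j=5] B done, take A[i]=36 → i++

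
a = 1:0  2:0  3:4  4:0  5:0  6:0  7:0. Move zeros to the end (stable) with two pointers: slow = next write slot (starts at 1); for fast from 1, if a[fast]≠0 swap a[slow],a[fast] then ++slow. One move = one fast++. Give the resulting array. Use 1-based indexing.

[4, 0, 0, 0, 0, 0, 0]

slow=1 fast=1: a[fast]=0, fast++
slow=1 fast=2: a[fast]=0, fast++
slow=1 fast=3: a[fast]=4≠0 swap→a[1]=4, slow++,fast++
slow=2 fast=4: a[fast]=0, fast++
slow=2 fast=5: a[fast]=0, fast++
slow=2 fast=6: a[fast]=0, fast++
slow=2 fast=7: a[fast]=0, fast++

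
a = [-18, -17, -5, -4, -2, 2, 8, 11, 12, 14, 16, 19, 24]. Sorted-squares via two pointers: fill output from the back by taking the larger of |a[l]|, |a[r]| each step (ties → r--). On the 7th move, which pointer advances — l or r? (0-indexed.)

r

l=0 r=12: |-18|<=|24| out[12]=576, r--
l=0 r=11: |-18|<=|19| out[11]=361, r--
l=0 r=10: |-18|>|16| out[10]=324, l++
l=1 r=10: |-17|>|16| out[9]=289, l++
l=2 r=10: |-5|<=|16| out[8]=256, r--
l=2 r=9: |-5|<=|14| out[7]=196, r--
l=2 r=8: |-5|<=|12| out[6]=144, r--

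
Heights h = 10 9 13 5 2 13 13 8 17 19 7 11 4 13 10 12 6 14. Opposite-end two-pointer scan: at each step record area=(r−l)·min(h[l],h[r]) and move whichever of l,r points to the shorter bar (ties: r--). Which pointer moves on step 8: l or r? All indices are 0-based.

l

l=0 r=17: min(10,14)*17=170 best=170 *, l++
l=1 r=17: min(9,14)*16=144 best=170, l++
l=2 r=17: min(13,14)*15=195 best=195 *, l++
l=3 r=17: min(5,14)*14=70 best=195, l++
l=4 r=17: min(2,14)*13=26 best=195, l++
l=5 r=17: min(13,14)*12=156 best=195, l++
l=6 r=17: min(13,14)*11=143 best=195, l++
l=7 r=17: min(8,14)*10=80 best=195, l++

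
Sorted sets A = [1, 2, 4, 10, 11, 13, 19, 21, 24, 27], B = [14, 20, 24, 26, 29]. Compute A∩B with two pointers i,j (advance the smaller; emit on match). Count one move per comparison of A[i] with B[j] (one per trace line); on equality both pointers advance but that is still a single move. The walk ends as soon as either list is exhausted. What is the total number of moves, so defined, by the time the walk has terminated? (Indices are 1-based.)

[i=1,j=1] 1<14 → i++
[i=2,j=1] 2<14 → i++
[i=3,j=1] 4<14 → i++
[i=4,j=1] 10<14 → i++
[i=5,j=1] 11<14 → i++
[i=6,j=1] 13<14 → i++
[i=7,j=1] 19>14 → j++
[i=7,j=2] 19<20 → i++
[i=8,j=2] 21>20 → j++
[i=8,j=3] 21<24 → i++
[i=9,j=3] 24==24 emit → i++,j++
[i=10,j=4] 27>26 → j++
[i=10,j=5] 27<29 → i++

13 moves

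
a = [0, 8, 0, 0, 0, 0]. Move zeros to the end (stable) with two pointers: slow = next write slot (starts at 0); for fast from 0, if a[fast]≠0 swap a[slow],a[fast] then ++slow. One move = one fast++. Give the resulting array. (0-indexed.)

[8, 0, 0, 0, 0, 0]

slow=0 fast=0: a[fast]=0, fast++
slow=0 fast=1: a[fast]=8≠0 swap→a[0]=8, slow++,fast++
slow=1 fast=2: a[fast]=0, fast++
slow=1 fast=3: a[fast]=0, fast++
slow=1 fast=4: a[fast]=0, fast++
slow=1 fast=5: a[fast]=0, fast++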